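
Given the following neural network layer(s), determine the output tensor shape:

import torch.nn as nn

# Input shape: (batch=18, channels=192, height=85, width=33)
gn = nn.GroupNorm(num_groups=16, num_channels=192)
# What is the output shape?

Input shape: (18, 192, 85, 33)
Output shape: (18, 192, 85, 33)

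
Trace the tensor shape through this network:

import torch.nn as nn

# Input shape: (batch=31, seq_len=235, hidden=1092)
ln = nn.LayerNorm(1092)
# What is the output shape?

Input shape: (31, 235, 1092)
Output shape: (31, 235, 1092)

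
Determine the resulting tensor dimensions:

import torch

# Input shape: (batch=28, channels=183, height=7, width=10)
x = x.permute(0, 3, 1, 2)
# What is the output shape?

Input shape: (28, 183, 7, 10)
Output shape: (28, 10, 183, 7)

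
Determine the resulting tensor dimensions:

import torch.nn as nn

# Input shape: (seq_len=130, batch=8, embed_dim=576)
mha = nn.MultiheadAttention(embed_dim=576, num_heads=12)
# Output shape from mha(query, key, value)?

Input shape: (130, 8, 576)
Output shape: (130, 8, 576)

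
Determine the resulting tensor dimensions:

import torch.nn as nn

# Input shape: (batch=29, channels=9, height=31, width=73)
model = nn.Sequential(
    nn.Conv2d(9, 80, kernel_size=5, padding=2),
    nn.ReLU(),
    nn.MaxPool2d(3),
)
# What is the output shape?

Input shape: (29, 9, 31, 73)
  -> after Conv2d: (29, 80, 31, 73)
  -> after ReLU: (29, 80, 31, 73)
Output shape: (29, 80, 10, 24)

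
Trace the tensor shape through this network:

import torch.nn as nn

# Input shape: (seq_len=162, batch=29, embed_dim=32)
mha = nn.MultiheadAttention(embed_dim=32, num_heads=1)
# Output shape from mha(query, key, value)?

Input shape: (162, 29, 32)
Output shape: (162, 29, 32)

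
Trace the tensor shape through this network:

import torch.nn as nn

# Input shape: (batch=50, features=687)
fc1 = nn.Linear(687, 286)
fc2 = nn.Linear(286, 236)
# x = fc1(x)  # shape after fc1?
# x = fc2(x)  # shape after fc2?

Input shape: (50, 687)
  -> after fc1: (50, 286)
Output shape: (50, 236)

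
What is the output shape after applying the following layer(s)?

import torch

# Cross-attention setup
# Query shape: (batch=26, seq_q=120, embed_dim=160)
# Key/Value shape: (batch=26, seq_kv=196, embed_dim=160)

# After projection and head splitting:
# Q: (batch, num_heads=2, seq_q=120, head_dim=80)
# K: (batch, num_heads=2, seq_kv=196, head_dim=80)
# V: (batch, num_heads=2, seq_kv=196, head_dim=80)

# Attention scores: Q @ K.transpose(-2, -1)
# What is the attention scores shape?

Input shape: (26, 120, 160)
Output shape: (26, 2, 120, 196)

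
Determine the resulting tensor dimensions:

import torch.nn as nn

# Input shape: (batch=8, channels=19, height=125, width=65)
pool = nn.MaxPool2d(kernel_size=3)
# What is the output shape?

Input shape: (8, 19, 125, 65)
Output shape: (8, 19, 41, 21)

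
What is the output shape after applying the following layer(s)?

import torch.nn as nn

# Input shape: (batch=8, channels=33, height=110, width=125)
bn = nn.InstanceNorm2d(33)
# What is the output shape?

Input shape: (8, 33, 110, 125)
Output shape: (8, 33, 110, 125)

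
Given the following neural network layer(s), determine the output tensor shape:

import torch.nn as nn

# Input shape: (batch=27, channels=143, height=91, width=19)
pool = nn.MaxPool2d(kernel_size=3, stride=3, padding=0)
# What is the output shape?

Input shape: (27, 143, 91, 19)
Output shape: (27, 143, 30, 6)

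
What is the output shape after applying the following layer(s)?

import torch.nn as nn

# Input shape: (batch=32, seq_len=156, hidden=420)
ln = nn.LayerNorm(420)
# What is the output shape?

Input shape: (32, 156, 420)
Output shape: (32, 156, 420)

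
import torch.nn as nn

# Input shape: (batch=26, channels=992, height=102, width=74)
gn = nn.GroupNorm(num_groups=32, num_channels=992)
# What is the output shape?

Input shape: (26, 992, 102, 74)
Output shape: (26, 992, 102, 74)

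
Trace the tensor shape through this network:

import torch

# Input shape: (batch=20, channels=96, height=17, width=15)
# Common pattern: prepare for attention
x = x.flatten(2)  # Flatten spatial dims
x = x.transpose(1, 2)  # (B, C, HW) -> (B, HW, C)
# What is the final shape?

Input shape: (20, 96, 17, 15)
  -> after flatten(2): (20, 96, 255)
Output shape: (20, 255, 96)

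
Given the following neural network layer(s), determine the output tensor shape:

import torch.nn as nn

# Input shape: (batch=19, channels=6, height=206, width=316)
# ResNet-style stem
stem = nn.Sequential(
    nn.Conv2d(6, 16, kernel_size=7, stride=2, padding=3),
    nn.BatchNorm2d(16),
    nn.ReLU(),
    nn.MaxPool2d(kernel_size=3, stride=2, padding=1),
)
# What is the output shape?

Input shape: (19, 6, 206, 316)
  -> after Conv2d 7x7 stride=2: (19, 16, 103, 158)
Output shape: (19, 16, 52, 79)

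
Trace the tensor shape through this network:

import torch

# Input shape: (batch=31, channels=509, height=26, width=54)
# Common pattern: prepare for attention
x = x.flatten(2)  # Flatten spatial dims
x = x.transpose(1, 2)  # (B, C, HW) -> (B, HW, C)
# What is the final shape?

Input shape: (31, 509, 26, 54)
  -> after flatten(2): (31, 509, 1404)
Output shape: (31, 1404, 509)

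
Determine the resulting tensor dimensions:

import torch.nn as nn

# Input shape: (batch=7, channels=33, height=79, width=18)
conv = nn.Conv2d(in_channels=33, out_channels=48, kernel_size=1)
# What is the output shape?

Input shape: (7, 33, 79, 18)
Output shape: (7, 48, 79, 18)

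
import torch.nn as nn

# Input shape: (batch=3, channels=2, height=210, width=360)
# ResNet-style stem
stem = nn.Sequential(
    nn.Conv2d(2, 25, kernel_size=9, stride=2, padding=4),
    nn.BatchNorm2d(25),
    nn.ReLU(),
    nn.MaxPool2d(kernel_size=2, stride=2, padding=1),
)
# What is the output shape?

Input shape: (3, 2, 210, 360)
  -> after Conv2d 9x9 stride=2: (3, 25, 105, 180)
Output shape: (3, 25, 53, 91)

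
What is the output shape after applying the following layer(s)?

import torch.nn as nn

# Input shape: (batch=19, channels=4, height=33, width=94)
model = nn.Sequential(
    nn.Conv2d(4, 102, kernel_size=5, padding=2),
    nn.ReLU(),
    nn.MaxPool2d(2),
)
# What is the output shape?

Input shape: (19, 4, 33, 94)
  -> after Conv2d: (19, 102, 33, 94)
  -> after ReLU: (19, 102, 33, 94)
Output shape: (19, 102, 16, 47)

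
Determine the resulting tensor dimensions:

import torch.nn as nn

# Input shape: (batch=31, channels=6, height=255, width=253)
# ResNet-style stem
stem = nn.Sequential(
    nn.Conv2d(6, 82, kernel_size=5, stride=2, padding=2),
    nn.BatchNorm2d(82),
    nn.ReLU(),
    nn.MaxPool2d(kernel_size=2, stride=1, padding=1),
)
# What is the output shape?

Input shape: (31, 6, 255, 253)
  -> after Conv2d 5x5 stride=2: (31, 82, 128, 127)
Output shape: (31, 82, 129, 128)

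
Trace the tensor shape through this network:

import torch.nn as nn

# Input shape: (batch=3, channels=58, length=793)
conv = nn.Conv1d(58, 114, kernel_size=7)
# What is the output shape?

Input shape: (3, 58, 793)
Output shape: (3, 114, 787)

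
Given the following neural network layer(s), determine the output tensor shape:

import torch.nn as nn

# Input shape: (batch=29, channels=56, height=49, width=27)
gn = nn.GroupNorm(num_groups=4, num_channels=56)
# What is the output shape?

Input shape: (29, 56, 49, 27)
Output shape: (29, 56, 49, 27)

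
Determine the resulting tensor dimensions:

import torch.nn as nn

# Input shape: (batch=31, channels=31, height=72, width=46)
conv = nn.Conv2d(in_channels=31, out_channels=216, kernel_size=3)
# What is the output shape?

Input shape: (31, 31, 72, 46)
Output shape: (31, 216, 70, 44)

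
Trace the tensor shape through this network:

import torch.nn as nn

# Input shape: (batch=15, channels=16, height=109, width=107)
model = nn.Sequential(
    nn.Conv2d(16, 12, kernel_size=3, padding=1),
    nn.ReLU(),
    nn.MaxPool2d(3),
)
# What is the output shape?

Input shape: (15, 16, 109, 107)
  -> after Conv2d: (15, 12, 109, 107)
  -> after ReLU: (15, 12, 109, 107)
Output shape: (15, 12, 36, 35)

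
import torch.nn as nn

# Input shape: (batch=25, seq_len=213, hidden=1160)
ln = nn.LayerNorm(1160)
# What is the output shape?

Input shape: (25, 213, 1160)
Output shape: (25, 213, 1160)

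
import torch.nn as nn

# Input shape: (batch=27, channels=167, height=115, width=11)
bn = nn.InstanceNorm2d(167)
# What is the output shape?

Input shape: (27, 167, 115, 11)
Output shape: (27, 167, 115, 11)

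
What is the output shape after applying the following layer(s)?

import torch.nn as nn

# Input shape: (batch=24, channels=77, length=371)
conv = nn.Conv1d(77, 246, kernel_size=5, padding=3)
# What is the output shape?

Input shape: (24, 77, 371)
Output shape: (24, 246, 373)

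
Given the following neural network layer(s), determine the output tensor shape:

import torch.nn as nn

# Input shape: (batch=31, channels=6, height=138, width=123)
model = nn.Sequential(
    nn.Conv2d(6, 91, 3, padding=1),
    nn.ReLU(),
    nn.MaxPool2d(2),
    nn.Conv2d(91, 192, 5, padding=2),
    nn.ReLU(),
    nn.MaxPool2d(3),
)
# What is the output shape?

Input shape: (31, 6, 138, 123)
  -> after first Conv2d: (31, 91, 138, 123)
  -> after first MaxPool2d: (31, 91, 69, 61)
  -> after second Conv2d: (31, 192, 69, 61)
Output shape: (31, 192, 23, 20)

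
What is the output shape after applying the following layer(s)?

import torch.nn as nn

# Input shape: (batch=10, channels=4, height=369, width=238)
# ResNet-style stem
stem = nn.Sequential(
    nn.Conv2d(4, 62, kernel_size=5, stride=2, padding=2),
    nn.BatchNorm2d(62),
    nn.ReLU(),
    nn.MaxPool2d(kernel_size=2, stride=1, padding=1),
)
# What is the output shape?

Input shape: (10, 4, 369, 238)
  -> after Conv2d 5x5 stride=2: (10, 62, 185, 119)
Output shape: (10, 62, 186, 120)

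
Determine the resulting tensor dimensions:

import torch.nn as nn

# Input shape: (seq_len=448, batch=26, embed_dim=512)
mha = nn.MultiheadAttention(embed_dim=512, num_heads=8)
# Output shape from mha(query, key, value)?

Input shape: (448, 26, 512)
Output shape: (448, 26, 512)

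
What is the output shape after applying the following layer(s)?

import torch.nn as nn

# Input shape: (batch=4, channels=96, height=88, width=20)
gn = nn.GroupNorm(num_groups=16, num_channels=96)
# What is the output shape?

Input shape: (4, 96, 88, 20)
Output shape: (4, 96, 88, 20)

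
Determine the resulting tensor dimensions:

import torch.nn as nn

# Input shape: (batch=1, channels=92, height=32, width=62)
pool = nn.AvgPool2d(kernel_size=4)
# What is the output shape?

Input shape: (1, 92, 32, 62)
Output shape: (1, 92, 8, 15)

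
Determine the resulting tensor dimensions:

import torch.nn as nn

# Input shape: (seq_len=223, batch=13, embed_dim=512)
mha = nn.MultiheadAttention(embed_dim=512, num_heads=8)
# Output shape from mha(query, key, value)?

Input shape: (223, 13, 512)
Output shape: (223, 13, 512)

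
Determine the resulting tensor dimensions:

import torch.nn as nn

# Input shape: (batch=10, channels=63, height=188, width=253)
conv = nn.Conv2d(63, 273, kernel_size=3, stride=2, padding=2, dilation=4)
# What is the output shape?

Input shape: (10, 63, 188, 253)
Output shape: (10, 273, 92, 125)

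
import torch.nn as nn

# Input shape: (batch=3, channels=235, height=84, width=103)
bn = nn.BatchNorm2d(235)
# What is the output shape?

Input shape: (3, 235, 84, 103)
Output shape: (3, 235, 84, 103)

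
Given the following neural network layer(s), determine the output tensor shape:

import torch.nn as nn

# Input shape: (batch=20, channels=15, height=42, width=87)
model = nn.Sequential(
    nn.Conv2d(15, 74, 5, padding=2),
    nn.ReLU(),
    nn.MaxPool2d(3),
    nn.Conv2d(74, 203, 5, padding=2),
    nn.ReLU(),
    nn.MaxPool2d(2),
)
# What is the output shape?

Input shape: (20, 15, 42, 87)
  -> after first Conv2d: (20, 74, 42, 87)
  -> after first MaxPool2d: (20, 74, 14, 29)
  -> after second Conv2d: (20, 203, 14, 29)
Output shape: (20, 203, 7, 14)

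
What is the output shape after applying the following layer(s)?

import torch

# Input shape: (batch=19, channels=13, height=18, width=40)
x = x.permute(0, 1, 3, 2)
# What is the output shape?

Input shape: (19, 13, 18, 40)
Output shape: (19, 13, 40, 18)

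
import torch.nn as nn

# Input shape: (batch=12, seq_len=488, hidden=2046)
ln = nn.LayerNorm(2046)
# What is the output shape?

Input shape: (12, 488, 2046)
Output shape: (12, 488, 2046)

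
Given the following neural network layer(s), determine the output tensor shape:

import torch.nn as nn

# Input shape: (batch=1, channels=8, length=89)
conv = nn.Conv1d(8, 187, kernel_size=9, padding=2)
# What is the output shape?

Input shape: (1, 8, 89)
Output shape: (1, 187, 85)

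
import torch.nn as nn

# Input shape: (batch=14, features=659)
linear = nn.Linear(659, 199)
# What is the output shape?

Input shape: (14, 659)
Output shape: (14, 199)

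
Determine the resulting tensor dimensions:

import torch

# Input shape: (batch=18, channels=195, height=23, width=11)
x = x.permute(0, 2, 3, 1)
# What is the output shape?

Input shape: (18, 195, 23, 11)
Output shape: (18, 23, 11, 195)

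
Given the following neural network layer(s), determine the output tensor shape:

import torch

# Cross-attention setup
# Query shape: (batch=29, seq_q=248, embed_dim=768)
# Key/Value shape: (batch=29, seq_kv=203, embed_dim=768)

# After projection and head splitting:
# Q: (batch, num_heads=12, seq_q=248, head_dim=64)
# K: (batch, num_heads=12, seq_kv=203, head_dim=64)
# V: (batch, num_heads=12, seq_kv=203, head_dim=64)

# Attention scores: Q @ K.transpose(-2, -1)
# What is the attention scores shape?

Input shape: (29, 248, 768)
Output shape: (29, 12, 248, 203)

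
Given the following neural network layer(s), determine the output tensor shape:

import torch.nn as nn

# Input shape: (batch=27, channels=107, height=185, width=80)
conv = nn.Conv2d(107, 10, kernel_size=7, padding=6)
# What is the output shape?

Input shape: (27, 107, 185, 80)
Output shape: (27, 10, 191, 86)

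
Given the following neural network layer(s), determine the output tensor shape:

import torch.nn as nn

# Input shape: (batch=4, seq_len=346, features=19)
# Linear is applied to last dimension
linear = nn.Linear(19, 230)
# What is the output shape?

Input shape: (4, 346, 19)
Output shape: (4, 346, 230)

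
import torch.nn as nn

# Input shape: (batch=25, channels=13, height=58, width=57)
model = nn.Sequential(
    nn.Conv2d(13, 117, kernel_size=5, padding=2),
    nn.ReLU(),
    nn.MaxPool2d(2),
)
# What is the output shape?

Input shape: (25, 13, 58, 57)
  -> after Conv2d: (25, 117, 58, 57)
  -> after ReLU: (25, 117, 58, 57)
Output shape: (25, 117, 29, 28)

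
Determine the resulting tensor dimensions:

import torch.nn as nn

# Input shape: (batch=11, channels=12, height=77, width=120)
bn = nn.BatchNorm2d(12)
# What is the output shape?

Input shape: (11, 12, 77, 120)
Output shape: (11, 12, 77, 120)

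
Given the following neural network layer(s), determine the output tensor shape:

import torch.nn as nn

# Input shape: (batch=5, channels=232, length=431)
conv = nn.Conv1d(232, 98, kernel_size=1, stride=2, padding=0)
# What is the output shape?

Input shape: (5, 232, 431)
Output shape: (5, 98, 216)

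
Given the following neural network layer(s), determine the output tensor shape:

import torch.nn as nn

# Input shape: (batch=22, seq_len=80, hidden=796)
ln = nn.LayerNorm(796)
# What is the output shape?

Input shape: (22, 80, 796)
Output shape: (22, 80, 796)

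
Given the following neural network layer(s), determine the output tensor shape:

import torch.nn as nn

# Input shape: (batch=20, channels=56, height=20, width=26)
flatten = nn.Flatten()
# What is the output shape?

Input shape: (20, 56, 20, 26)
Output shape: (20, 29120)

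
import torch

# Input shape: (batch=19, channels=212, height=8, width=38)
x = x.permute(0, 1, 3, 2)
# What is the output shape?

Input shape: (19, 212, 8, 38)
Output shape: (19, 212, 38, 8)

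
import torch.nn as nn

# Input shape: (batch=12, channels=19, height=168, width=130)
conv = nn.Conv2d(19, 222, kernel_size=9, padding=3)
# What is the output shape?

Input shape: (12, 19, 168, 130)
Output shape: (12, 222, 166, 128)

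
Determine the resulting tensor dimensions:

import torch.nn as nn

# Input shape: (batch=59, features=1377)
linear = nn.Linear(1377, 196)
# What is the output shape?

Input shape: (59, 1377)
Output shape: (59, 196)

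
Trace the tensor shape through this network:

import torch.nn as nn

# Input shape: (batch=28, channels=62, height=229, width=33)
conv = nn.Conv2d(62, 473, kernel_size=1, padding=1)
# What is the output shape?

Input shape: (28, 62, 229, 33)
Output shape: (28, 473, 231, 35)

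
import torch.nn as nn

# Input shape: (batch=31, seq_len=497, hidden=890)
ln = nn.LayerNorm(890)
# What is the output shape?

Input shape: (31, 497, 890)
Output shape: (31, 497, 890)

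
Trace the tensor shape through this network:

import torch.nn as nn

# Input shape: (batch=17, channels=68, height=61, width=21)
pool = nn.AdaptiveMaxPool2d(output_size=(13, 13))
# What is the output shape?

Input shape: (17, 68, 61, 21)
Output shape: (17, 68, 13, 13)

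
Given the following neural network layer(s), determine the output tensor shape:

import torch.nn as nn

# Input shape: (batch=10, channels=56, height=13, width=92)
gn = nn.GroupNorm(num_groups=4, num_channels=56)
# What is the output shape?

Input shape: (10, 56, 13, 92)
Output shape: (10, 56, 13, 92)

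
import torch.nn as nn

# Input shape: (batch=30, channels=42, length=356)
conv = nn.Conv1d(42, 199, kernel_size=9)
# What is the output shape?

Input shape: (30, 42, 356)
Output shape: (30, 199, 348)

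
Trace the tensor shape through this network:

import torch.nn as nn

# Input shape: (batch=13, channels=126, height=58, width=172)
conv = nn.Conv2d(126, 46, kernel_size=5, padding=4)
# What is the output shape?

Input shape: (13, 126, 58, 172)
Output shape: (13, 46, 62, 176)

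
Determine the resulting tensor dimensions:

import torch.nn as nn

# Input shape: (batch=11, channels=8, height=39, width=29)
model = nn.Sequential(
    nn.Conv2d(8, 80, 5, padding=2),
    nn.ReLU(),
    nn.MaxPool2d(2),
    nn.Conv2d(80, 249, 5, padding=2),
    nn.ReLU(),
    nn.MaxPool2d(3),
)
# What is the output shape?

Input shape: (11, 8, 39, 29)
  -> after first Conv2d: (11, 80, 39, 29)
  -> after first MaxPool2d: (11, 80, 19, 14)
  -> after second Conv2d: (11, 249, 19, 14)
Output shape: (11, 249, 6, 4)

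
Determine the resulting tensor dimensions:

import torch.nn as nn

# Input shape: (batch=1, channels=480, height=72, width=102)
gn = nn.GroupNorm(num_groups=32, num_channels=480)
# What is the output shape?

Input shape: (1, 480, 72, 102)
Output shape: (1, 480, 72, 102)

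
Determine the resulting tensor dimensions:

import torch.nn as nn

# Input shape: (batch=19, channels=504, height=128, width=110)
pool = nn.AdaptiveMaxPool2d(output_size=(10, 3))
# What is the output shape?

Input shape: (19, 504, 128, 110)
Output shape: (19, 504, 10, 3)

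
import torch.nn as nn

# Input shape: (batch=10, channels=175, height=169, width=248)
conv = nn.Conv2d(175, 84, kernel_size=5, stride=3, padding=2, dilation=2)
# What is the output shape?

Input shape: (10, 175, 169, 248)
Output shape: (10, 84, 55, 82)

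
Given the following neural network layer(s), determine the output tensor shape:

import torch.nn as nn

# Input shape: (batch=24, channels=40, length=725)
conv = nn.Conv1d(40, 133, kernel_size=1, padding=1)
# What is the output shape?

Input shape: (24, 40, 725)
Output shape: (24, 133, 727)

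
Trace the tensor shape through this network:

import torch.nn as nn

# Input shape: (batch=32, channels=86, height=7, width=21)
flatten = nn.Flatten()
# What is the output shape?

Input shape: (32, 86, 7, 21)
Output shape: (32, 12642)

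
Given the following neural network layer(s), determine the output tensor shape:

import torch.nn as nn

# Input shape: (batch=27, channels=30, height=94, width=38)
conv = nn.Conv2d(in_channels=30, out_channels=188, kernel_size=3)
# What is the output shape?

Input shape: (27, 30, 94, 38)
Output shape: (27, 188, 92, 36)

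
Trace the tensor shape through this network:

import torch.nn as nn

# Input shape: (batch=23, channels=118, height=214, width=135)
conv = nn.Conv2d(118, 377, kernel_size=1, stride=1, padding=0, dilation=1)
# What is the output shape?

Input shape: (23, 118, 214, 135)
Output shape: (23, 377, 214, 135)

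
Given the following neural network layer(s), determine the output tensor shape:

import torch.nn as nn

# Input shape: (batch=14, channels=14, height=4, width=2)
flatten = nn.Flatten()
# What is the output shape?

Input shape: (14, 14, 4, 2)
Output shape: (14, 112)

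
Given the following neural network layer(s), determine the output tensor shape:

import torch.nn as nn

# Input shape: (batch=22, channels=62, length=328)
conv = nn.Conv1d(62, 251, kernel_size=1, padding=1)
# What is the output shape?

Input shape: (22, 62, 328)
Output shape: (22, 251, 330)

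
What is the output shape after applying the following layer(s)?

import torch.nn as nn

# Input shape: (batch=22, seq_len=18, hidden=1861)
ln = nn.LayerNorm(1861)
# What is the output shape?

Input shape: (22, 18, 1861)
Output shape: (22, 18, 1861)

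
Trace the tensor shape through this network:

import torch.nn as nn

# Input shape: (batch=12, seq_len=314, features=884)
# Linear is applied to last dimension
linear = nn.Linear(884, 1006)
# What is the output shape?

Input shape: (12, 314, 884)
Output shape: (12, 314, 1006)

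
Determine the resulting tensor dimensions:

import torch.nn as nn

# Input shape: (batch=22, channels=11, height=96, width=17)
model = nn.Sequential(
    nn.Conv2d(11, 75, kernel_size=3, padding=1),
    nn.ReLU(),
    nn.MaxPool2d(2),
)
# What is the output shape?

Input shape: (22, 11, 96, 17)
  -> after Conv2d: (22, 75, 96, 17)
  -> after ReLU: (22, 75, 96, 17)
Output shape: (22, 75, 48, 8)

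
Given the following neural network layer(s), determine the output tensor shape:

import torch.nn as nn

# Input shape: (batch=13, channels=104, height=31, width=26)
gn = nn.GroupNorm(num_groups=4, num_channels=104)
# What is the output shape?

Input shape: (13, 104, 31, 26)
Output shape: (13, 104, 31, 26)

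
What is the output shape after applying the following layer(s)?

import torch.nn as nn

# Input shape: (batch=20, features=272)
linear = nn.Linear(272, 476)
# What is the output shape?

Input shape: (20, 272)
Output shape: (20, 476)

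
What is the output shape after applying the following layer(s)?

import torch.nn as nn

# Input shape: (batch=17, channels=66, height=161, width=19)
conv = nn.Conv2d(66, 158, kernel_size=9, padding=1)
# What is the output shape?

Input shape: (17, 66, 161, 19)
Output shape: (17, 158, 155, 13)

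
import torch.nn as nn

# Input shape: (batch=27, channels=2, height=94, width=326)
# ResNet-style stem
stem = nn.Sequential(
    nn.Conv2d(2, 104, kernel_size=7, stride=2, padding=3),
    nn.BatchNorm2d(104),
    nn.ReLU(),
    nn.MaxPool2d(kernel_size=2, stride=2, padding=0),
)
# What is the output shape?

Input shape: (27, 2, 94, 326)
  -> after Conv2d 7x7 stride=2: (27, 104, 47, 163)
Output shape: (27, 104, 23, 81)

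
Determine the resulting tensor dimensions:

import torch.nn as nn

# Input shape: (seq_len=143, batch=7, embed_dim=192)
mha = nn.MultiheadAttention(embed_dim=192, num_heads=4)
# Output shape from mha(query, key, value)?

Input shape: (143, 7, 192)
Output shape: (143, 7, 192)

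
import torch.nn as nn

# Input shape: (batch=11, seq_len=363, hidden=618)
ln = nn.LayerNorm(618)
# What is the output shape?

Input shape: (11, 363, 618)
Output shape: (11, 363, 618)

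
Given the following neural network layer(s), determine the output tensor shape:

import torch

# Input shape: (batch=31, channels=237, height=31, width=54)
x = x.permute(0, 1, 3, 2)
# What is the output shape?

Input shape: (31, 237, 31, 54)
Output shape: (31, 237, 54, 31)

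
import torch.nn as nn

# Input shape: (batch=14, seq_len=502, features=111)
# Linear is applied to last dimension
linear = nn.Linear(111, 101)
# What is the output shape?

Input shape: (14, 502, 111)
Output shape: (14, 502, 101)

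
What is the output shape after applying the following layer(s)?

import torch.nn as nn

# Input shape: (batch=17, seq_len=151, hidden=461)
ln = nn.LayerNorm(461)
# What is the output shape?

Input shape: (17, 151, 461)
Output shape: (17, 151, 461)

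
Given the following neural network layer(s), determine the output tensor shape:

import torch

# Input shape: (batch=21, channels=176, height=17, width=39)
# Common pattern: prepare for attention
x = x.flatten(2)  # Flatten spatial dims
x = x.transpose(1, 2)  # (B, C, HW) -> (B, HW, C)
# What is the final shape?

Input shape: (21, 176, 17, 39)
  -> after flatten(2): (21, 176, 663)
Output shape: (21, 663, 176)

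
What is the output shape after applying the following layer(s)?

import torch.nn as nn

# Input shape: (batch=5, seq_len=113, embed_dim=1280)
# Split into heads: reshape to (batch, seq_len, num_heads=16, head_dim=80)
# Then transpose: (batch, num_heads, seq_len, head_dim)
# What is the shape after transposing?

Input shape: (5, 113, 1280)
  -> after reshape: (5, 113, 16, 80)
Output shape: (5, 16, 113, 80)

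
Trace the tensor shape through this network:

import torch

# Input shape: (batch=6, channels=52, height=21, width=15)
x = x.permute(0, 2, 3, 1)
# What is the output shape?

Input shape: (6, 52, 21, 15)
Output shape: (6, 21, 15, 52)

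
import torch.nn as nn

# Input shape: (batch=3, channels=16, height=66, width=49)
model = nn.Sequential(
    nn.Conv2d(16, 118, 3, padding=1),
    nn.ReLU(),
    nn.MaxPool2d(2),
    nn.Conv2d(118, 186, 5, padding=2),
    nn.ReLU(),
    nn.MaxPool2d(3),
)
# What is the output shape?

Input shape: (3, 16, 66, 49)
  -> after first Conv2d: (3, 118, 66, 49)
  -> after first MaxPool2d: (3, 118, 33, 24)
  -> after second Conv2d: (3, 186, 33, 24)
Output shape: (3, 186, 11, 8)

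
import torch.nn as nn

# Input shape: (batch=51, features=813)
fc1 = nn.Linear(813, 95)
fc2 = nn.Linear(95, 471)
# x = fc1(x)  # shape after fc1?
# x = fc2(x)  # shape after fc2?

Input shape: (51, 813)
  -> after fc1: (51, 95)
Output shape: (51, 471)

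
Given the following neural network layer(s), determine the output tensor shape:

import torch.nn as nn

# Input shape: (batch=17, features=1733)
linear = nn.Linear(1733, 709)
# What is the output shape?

Input shape: (17, 1733)
Output shape: (17, 709)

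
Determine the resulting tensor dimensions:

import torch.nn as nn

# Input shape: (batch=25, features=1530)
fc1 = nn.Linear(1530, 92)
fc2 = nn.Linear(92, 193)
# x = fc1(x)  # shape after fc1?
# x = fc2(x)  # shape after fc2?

Input shape: (25, 1530)
  -> after fc1: (25, 92)
Output shape: (25, 193)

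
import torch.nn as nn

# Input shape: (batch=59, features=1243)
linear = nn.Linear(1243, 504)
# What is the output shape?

Input shape: (59, 1243)
Output shape: (59, 504)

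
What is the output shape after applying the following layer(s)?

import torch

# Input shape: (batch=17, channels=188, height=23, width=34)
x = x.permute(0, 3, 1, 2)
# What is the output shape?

Input shape: (17, 188, 23, 34)
Output shape: (17, 34, 188, 23)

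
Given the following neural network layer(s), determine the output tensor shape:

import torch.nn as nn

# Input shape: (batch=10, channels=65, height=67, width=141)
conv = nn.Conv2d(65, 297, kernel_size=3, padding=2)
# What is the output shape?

Input shape: (10, 65, 67, 141)
Output shape: (10, 297, 69, 143)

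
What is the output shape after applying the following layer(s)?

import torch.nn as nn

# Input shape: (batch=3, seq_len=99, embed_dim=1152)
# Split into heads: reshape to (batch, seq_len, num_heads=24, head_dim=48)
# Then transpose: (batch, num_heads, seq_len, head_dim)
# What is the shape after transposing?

Input shape: (3, 99, 1152)
  -> after reshape: (3, 99, 24, 48)
Output shape: (3, 24, 99, 48)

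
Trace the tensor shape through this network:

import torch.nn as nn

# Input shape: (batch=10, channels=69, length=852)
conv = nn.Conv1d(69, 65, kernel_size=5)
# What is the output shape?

Input shape: (10, 69, 852)
Output shape: (10, 65, 848)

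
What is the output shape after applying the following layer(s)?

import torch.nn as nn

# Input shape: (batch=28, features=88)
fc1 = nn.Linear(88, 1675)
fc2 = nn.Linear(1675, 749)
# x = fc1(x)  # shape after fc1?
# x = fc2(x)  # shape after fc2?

Input shape: (28, 88)
  -> after fc1: (28, 1675)
Output shape: (28, 749)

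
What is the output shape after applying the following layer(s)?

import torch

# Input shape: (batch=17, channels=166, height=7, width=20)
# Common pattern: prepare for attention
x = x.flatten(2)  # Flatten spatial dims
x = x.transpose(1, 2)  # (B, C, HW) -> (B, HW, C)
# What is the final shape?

Input shape: (17, 166, 7, 20)
  -> after flatten(2): (17, 166, 140)
Output shape: (17, 140, 166)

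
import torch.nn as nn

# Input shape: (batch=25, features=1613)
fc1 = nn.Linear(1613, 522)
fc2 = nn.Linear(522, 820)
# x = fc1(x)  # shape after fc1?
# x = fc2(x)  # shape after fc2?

Input shape: (25, 1613)
  -> after fc1: (25, 522)
Output shape: (25, 820)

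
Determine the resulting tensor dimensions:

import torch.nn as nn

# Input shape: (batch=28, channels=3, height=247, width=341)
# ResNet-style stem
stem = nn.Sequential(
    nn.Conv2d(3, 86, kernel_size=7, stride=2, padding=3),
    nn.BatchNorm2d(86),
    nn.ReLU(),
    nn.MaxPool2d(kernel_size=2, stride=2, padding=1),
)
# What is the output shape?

Input shape: (28, 3, 247, 341)
  -> after Conv2d 7x7 stride=2: (28, 86, 124, 171)
Output shape: (28, 86, 63, 86)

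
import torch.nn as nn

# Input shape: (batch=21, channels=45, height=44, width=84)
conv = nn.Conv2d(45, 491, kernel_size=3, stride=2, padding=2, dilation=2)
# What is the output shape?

Input shape: (21, 45, 44, 84)
Output shape: (21, 491, 22, 42)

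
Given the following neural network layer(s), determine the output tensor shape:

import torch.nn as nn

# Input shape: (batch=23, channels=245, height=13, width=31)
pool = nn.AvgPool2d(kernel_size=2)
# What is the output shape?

Input shape: (23, 245, 13, 31)
Output shape: (23, 245, 6, 15)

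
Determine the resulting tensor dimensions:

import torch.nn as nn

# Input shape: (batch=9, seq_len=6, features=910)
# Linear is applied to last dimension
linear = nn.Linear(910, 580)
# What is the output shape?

Input shape: (9, 6, 910)
Output shape: (9, 6, 580)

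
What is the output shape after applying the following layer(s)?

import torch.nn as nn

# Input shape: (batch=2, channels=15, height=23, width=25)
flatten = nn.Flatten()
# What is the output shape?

Input shape: (2, 15, 23, 25)
Output shape: (2, 8625)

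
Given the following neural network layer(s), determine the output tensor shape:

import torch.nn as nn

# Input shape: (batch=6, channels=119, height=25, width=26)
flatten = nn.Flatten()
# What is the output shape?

Input shape: (6, 119, 25, 26)
Output shape: (6, 77350)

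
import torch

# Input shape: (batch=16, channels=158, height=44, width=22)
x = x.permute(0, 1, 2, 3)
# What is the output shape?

Input shape: (16, 158, 44, 22)
Output shape: (16, 158, 44, 22)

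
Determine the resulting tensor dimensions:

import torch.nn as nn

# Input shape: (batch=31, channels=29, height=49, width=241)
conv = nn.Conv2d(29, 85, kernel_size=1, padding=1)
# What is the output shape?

Input shape: (31, 29, 49, 241)
Output shape: (31, 85, 51, 243)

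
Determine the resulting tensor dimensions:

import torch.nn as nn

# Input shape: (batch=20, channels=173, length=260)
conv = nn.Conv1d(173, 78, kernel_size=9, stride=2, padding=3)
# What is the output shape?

Input shape: (20, 173, 260)
Output shape: (20, 78, 129)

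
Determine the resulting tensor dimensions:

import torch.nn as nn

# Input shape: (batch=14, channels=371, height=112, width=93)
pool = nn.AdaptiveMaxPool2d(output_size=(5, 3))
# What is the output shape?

Input shape: (14, 371, 112, 93)
Output shape: (14, 371, 5, 3)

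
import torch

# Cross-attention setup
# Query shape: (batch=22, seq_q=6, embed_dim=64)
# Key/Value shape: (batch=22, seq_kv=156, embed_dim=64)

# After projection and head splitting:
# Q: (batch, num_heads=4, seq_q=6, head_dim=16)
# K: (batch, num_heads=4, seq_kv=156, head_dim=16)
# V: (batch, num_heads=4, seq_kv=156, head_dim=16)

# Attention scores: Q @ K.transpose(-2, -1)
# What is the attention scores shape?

Input shape: (22, 6, 64)
Output shape: (22, 4, 6, 156)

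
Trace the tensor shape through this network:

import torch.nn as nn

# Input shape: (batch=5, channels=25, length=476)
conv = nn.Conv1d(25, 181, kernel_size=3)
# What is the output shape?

Input shape: (5, 25, 476)
Output shape: (5, 181, 474)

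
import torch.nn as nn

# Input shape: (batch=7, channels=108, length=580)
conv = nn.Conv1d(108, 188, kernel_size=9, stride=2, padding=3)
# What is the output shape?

Input shape: (7, 108, 580)
Output shape: (7, 188, 289)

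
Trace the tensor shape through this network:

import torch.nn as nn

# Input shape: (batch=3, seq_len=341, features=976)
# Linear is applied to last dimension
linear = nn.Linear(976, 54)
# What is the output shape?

Input shape: (3, 341, 976)
Output shape: (3, 341, 54)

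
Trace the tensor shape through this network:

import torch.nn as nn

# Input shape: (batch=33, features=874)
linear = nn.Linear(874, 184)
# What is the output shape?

Input shape: (33, 874)
Output shape: (33, 184)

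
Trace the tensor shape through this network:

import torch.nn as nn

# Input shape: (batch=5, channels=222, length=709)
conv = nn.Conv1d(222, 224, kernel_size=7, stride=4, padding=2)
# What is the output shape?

Input shape: (5, 222, 709)
Output shape: (5, 224, 177)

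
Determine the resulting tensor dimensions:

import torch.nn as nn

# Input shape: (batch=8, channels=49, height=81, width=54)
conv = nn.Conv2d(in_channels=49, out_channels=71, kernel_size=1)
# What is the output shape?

Input shape: (8, 49, 81, 54)
Output shape: (8, 71, 81, 54)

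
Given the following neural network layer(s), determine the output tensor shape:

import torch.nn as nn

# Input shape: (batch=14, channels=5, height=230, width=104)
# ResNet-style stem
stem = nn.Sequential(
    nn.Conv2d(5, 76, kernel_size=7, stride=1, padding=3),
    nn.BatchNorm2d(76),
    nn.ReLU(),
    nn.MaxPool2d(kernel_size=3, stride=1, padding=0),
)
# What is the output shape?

Input shape: (14, 5, 230, 104)
  -> after Conv2d 7x7 stride=1: (14, 76, 230, 104)
Output shape: (14, 76, 228, 102)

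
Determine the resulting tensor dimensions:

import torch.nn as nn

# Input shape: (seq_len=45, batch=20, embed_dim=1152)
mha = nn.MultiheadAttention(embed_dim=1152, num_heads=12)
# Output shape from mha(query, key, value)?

Input shape: (45, 20, 1152)
Output shape: (45, 20, 1152)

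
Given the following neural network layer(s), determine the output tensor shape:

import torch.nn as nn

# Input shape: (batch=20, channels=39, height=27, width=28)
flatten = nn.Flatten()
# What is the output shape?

Input shape: (20, 39, 27, 28)
Output shape: (20, 29484)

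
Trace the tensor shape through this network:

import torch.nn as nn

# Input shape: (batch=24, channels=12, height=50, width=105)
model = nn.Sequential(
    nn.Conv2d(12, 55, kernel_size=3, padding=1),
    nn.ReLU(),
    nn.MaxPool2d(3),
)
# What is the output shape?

Input shape: (24, 12, 50, 105)
  -> after Conv2d: (24, 55, 50, 105)
  -> after ReLU: (24, 55, 50, 105)
Output shape: (24, 55, 16, 35)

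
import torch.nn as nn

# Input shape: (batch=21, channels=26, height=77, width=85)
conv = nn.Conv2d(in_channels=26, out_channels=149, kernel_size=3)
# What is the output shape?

Input shape: (21, 26, 77, 85)
Output shape: (21, 149, 75, 83)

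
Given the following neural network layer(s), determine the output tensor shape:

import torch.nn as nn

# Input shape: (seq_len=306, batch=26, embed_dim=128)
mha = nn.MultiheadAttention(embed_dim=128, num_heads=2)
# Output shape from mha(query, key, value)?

Input shape: (306, 26, 128)
Output shape: (306, 26, 128)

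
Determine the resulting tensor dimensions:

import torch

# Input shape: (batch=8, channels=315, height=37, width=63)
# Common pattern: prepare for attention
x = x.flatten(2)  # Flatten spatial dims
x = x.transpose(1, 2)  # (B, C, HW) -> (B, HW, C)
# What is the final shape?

Input shape: (8, 315, 37, 63)
  -> after flatten(2): (8, 315, 2331)
Output shape: (8, 2331, 315)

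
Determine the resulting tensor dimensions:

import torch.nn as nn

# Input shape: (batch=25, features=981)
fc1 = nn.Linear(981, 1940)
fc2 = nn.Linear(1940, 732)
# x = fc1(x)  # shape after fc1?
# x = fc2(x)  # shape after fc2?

Input shape: (25, 981)
  -> after fc1: (25, 1940)
Output shape: (25, 732)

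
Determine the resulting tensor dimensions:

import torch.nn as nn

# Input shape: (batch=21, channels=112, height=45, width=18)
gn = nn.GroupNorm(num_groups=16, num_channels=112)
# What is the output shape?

Input shape: (21, 112, 45, 18)
Output shape: (21, 112, 45, 18)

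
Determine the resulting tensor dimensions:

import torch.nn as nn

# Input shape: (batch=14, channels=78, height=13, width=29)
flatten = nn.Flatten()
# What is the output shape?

Input shape: (14, 78, 13, 29)
Output shape: (14, 29406)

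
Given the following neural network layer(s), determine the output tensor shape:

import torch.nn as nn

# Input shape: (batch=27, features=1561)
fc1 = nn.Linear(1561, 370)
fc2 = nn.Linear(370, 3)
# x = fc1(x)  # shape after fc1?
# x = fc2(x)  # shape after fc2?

Input shape: (27, 1561)
  -> after fc1: (27, 370)
Output shape: (27, 3)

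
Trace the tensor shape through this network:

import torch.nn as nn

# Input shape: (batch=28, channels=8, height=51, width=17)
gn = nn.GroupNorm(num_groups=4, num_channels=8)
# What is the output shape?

Input shape: (28, 8, 51, 17)
Output shape: (28, 8, 51, 17)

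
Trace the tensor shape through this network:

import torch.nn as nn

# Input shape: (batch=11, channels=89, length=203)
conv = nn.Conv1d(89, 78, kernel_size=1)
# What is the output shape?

Input shape: (11, 89, 203)
Output shape: (11, 78, 203)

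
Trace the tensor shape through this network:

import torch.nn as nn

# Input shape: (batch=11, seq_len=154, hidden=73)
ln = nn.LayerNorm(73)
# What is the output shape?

Input shape: (11, 154, 73)
Output shape: (11, 154, 73)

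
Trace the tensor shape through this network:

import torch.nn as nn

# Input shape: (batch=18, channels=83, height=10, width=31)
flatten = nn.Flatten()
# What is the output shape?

Input shape: (18, 83, 10, 31)
Output shape: (18, 25730)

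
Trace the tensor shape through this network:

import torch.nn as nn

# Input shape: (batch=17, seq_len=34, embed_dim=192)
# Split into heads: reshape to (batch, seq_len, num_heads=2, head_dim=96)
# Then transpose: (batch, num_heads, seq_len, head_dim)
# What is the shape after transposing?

Input shape: (17, 34, 192)
  -> after reshape: (17, 34, 2, 96)
Output shape: (17, 2, 34, 96)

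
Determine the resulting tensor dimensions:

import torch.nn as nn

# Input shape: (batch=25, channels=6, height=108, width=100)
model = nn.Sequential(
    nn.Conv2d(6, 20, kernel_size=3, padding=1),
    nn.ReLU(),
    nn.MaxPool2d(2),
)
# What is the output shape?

Input shape: (25, 6, 108, 100)
  -> after Conv2d: (25, 20, 108, 100)
  -> after ReLU: (25, 20, 108, 100)
Output shape: (25, 20, 54, 50)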